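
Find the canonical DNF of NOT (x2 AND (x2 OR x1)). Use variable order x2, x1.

(NOT x2 AND NOT x1) OR (NOT x2 AND x1)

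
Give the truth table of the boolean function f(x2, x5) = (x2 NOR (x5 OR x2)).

x2 | x5 | Output
----------------
0 | 0 | 1
0 | 1 | 0
1 | 0 | 0
1 | 1 | 0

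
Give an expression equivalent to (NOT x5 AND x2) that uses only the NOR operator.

(((x5 NOR x5) NOR (x5 NOR x5)) NOR (x2 NOR x2))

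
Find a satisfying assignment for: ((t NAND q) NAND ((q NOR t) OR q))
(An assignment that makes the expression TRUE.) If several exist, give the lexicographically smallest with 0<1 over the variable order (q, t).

q=0, t=1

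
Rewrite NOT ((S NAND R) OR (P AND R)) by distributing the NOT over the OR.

NOT (S NAND R) AND NOT (P AND R)
De Morgan's: NOT(OR of terms) = AND of negations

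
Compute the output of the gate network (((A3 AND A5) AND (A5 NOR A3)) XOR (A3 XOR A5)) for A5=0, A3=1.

Substituting: (((1 AND 0) AND (0 NOR 1)) XOR (1 XOR 0))
= 1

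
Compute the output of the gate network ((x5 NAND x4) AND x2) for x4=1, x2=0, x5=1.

Substituting: ((1 NAND 1) AND 0)
= 0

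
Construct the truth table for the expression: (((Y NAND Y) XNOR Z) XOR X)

Z | X | Y | Output
------------------
0 | 0 | 0 | 0
0 | 0 | 1 | 1
0 | 1 | 0 | 1
0 | 1 | 1 | 0
1 | 0 | 0 | 1
1 | 0 | 1 | 0
1 | 1 | 0 | 0
1 | 1 | 1 | 1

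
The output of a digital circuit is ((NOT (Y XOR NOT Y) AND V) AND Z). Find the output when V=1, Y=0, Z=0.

Substituting: ((NOT (0 XOR NOT 0) AND 1) AND 0)
= 0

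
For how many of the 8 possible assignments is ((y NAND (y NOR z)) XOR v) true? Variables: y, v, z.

Satisfying assignments: (0,0,0), (0,0,1), (1,0,0), (1,0,1)
Count: 4 out of 8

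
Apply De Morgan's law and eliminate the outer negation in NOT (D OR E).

NOT D AND NOT E
De Morgan's: NOT(OR of terms) = AND of negations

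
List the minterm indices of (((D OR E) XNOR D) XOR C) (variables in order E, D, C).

Σm(0, 2, 5, 6) = (NOT E AND NOT D AND NOT C) OR (NOT E AND D AND NOT C) OR (E AND NOT D AND C) OR (E AND D AND NOT C)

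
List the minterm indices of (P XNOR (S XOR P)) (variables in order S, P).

Σm(0, 1) = (NOT S AND NOT P) OR (NOT S AND P)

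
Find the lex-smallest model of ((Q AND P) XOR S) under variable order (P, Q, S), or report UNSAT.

P=0, Q=0, S=1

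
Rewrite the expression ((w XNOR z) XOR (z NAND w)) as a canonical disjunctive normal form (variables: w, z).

(NOT w AND z) OR (w AND NOT z) OR (w AND z)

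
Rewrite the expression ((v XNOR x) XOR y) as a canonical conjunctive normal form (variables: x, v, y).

(x OR v OR NOT y) AND (x OR NOT v OR y) AND (NOT x OR v OR y) AND (NOT x OR NOT v OR NOT y)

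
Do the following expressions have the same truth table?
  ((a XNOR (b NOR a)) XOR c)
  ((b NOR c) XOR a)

No. Counterexample: with c=0, b=0, a=0, Expression 1 = 0 but Expression 2 = 1.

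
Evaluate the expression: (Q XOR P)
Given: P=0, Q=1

Substituting: (1 XOR 0)
= 1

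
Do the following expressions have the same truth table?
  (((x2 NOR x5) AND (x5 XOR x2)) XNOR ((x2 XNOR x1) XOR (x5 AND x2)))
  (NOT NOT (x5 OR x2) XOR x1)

No. Counterexample: with x5=1, x2=0, x1=0, Expression 1 = 0 but Expression 2 = 1.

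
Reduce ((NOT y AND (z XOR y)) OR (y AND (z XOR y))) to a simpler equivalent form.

By distribution ((E AND v) OR (E AND NOT v) = E):
= (z XOR y)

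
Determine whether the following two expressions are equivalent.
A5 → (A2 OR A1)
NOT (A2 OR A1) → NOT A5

Yes, Contrapositive is always equivalent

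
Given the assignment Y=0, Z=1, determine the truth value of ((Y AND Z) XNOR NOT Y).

Substituting: ((0 AND 1) XNOR NOT 0)
= 0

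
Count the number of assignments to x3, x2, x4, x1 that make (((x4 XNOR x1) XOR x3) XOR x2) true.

Satisfying assignments: (0,0,0,0), (0,0,1,1), (0,1,0,1), (0,1,1,0), (1,0,0,1), (1,0,1,0), (1,1,0,0), (1,1,1,1)
Count: 8 out of 16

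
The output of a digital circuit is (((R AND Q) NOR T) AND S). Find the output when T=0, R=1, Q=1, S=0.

Substituting: (((1 AND 1) NOR 0) AND 0)
= 0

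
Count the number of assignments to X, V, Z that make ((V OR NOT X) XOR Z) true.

Satisfying assignments: (0,0,0), (0,1,0), (1,0,1), (1,1,0)
Count: 4 out of 8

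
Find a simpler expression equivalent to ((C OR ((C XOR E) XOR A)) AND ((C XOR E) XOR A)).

By absorption (E AND (E OR v) = E):
= ((C XOR E) XOR A)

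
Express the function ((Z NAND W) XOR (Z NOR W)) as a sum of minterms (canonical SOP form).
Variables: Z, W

Σm(1, 2) = (NOT Z AND W) OR (Z AND NOT W)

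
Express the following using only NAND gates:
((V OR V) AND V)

((((V NAND V) NAND (V NAND V)) NAND V) NAND (((V NAND V) NAND (V NAND V)) NAND V))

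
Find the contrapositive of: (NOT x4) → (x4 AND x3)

Contrapositive: NOT (x4 AND x3) → x4
Note: A statement and its contrapositive are logically equivalent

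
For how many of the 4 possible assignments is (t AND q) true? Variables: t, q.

Satisfying assignments: (1,1)
Count: 1 out of 4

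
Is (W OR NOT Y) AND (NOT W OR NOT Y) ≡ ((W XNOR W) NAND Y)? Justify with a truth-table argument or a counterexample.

Yes, they are equivalent — the two output columns agree on all 4 assignments:
W | Y | Expression 1 | Expression 2
-----------------------------------
0 | 0 | 1 | 1
0 | 1 | 0 | 0
1 | 0 | 1 | 1
1 | 1 | 0 | 0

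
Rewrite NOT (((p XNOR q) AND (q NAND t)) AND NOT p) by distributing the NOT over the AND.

NOT ((p XNOR q) AND (q NAND t)) OR p
De Morgan's: NOT(AND of terms) = OR of negations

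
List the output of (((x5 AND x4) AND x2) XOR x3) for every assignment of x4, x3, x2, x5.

x4 | x3 | x2 | x5 | Output
--------------------------
0 | 0 | 0 | 0 | 0
0 | 0 | 0 | 1 | 0
0 | 0 | 1 | 0 | 0
0 | 0 | 1 | 1 | 0
0 | 1 | 0 | 0 | 1
0 | 1 | 0 | 1 | 1
0 | 1 | 1 | 0 | 1
0 | 1 | 1 | 1 | 1
1 | 0 | 0 | 0 | 0
1 | 0 | 0 | 1 | 0
1 | 0 | 1 | 0 | 0
1 | 0 | 1 | 1 | 1
1 | 1 | 0 | 0 | 1
1 | 1 | 0 | 1 | 1
1 | 1 | 1 | 0 | 1
1 | 1 | 1 | 1 | 0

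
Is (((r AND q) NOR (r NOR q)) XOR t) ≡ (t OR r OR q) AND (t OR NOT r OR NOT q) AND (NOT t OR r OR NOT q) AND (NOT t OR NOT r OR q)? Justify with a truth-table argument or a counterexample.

Yes, they are equivalent — the two output columns agree on all 8 assignments:
t | r | q | Expression 1 | Expression 2
---------------------------------------
0 | 0 | 0 | 0 | 0
0 | 0 | 1 | 1 | 1
0 | 1 | 0 | 1 | 1
0 | 1 | 1 | 0 | 0
1 | 0 | 0 | 1 | 1
1 | 0 | 1 | 0 | 0
1 | 1 | 0 | 0 | 0
1 | 1 | 1 | 1 | 1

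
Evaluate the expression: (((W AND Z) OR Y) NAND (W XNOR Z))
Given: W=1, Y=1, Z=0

Substituting: (((1 AND 0) OR 1) NAND (1 XNOR 0))
= 1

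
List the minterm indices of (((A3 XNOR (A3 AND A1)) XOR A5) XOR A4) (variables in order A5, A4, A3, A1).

Σm(0, 1, 3, 6, 10, 12, 13, 15) = (NOT A5 AND NOT A4 AND NOT A3 AND NOT A1) OR (NOT A5 AND NOT A4 AND NOT A3 AND A1) OR (NOT A5 AND NOT A4 AND A3 AND A1) OR (NOT A5 AND A4 AND A3 AND NOT A1) OR (A5 AND NOT A4 AND A3 AND NOT A1) OR (A5 AND A4 AND NOT A3 AND NOT A1) OR (A5 AND A4 AND NOT A3 AND A1) OR (A5 AND A4 AND A3 AND A1)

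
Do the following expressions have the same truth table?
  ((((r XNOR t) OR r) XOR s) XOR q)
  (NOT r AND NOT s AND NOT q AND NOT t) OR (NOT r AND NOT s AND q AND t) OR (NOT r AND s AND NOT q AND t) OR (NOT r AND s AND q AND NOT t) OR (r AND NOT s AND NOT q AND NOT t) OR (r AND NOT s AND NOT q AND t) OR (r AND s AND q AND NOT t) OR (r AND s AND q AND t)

Yes, they are equivalent — the two output columns agree on all 16 assignments:
r | s | q | t | Expression 1 | Expression 2
-------------------------------------------
0 | 0 | 0 | 0 | 1 | 1
0 | 0 | 0 | 1 | 0 | 0
0 | 0 | 1 | 0 | 0 | 0
0 | 0 | 1 | 1 | 1 | 1
0 | 1 | 0 | 0 | 0 | 0
0 | 1 | 0 | 1 | 1 | 1
0 | 1 | 1 | 0 | 1 | 1
0 | 1 | 1 | 1 | 0 | 0
1 | 0 | 0 | 0 | 1 | 1
1 | 0 | 0 | 1 | 1 | 1
1 | 0 | 1 | 0 | 0 | 0
1 | 0 | 1 | 1 | 0 | 0
1 | 1 | 0 | 0 | 0 | 0
1 | 1 | 0 | 1 | 0 | 0
1 | 1 | 1 | 0 | 1 | 1
1 | 1 | 1 | 1 | 1 | 1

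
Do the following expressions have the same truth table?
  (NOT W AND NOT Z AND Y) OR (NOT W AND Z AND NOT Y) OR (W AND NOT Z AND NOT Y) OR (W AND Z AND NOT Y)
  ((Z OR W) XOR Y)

Yes, they are equivalent — the two output columns agree on all 8 assignments:
W | Z | Y | Expression 1 | Expression 2
---------------------------------------
0 | 0 | 0 | 0 | 0
0 | 0 | 1 | 1 | 1
0 | 1 | 0 | 1 | 1
0 | 1 | 1 | 0 | 0
1 | 0 | 0 | 1 | 1
1 | 0 | 1 | 0 | 0
1 | 1 | 0 | 1 | 1
1 | 1 | 1 | 0 | 0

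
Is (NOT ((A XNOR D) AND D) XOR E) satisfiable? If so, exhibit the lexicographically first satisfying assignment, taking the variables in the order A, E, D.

A=0, E=0, D=0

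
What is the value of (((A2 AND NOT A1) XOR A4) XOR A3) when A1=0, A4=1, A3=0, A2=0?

Substituting: (((0 AND NOT 0) XOR 1) XOR 0)
= 1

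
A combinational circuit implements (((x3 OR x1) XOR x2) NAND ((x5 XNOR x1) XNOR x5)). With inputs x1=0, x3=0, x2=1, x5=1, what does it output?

Substituting: (((0 OR 0) XOR 1) NAND ((1 XNOR 0) XNOR 1))
= 1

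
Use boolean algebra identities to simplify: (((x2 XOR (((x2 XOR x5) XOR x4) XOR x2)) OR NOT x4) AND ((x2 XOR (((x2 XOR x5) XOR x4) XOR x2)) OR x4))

By distribution ((E OR v) AND (E OR NOT v) = E) then XOR self-cancellation ((E XOR v) XOR v = E):
= ((x2 XOR x5) XOR x4)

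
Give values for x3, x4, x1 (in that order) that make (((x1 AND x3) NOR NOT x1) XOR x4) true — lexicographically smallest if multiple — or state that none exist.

x3=0, x4=0, x1=1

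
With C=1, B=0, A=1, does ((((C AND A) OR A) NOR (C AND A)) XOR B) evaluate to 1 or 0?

Substituting: ((((1 AND 1) OR 1) NOR (1 AND 1)) XOR 0)
= 0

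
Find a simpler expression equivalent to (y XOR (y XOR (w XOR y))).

By XOR self-cancellation ((E XOR v) XOR v = E):
= (w XOR y)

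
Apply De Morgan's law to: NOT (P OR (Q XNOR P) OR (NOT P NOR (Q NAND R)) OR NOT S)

NOT P AND NOT (Q XNOR P) AND NOT (NOT P NOR (Q NAND R)) AND S
De Morgan's: NOT(OR of terms) = AND of negations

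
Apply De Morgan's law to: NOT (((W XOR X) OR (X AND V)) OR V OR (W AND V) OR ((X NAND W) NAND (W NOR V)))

NOT ((W XOR X) OR (X AND V)) AND NOT V AND NOT (W AND V) AND NOT ((X NAND W) NAND (W NOR V))
De Morgan's: NOT(OR of terms) = AND of negations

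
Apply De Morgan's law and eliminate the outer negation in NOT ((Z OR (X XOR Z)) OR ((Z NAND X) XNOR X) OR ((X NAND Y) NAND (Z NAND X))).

NOT (Z OR (X XOR Z)) AND NOT ((Z NAND X) XNOR X) AND NOT ((X NAND Y) NAND (Z NAND X))
De Morgan's: NOT(OR of terms) = AND of negations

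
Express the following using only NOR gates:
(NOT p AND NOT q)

(((p NOR p) NOR (p NOR p)) NOR ((q NOR q) NOR (q NOR q)))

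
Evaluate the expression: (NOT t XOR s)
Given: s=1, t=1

Substituting: (NOT 1 XOR 1)
= 1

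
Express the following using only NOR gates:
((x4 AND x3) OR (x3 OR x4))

((((x4 NOR x4) NOR (x3 NOR x3)) NOR ((x3 NOR x4) NOR (x3 NOR x4))) NOR (((x4 NOR x4) NOR (x3 NOR x3)) NOR ((x3 NOR x4) NOR (x3 NOR x4))))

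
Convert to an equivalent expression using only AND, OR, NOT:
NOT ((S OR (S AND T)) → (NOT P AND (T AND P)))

(S OR (S AND T)) AND NOT (NOT P AND (T AND P))
(Negated implication: NOT(A → B) = A AND NOT B)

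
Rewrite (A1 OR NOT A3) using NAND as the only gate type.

((A1 NAND A1) NAND ((A3 NAND A3) NAND (A3 NAND A3)))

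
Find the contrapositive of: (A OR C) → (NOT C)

Contrapositive: C → NOT (A OR C)
Note: A statement and its contrapositive are logically equivalent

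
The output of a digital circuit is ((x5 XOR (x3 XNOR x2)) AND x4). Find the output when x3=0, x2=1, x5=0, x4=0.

Substituting: ((0 XOR (0 XNOR 1)) AND 0)
= 0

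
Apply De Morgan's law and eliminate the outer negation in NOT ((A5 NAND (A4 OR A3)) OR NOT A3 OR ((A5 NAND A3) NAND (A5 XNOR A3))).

NOT (A5 NAND (A4 OR A3)) AND A3 AND NOT ((A5 NAND A3) NAND (A5 XNOR A3))
De Morgan's: NOT(OR of terms) = AND of negations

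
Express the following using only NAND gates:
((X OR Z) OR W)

((((X NAND X) NAND (Z NAND Z)) NAND ((X NAND X) NAND (Z NAND Z))) NAND (W NAND W))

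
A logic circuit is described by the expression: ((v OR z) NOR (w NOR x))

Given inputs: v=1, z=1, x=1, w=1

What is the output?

Substituting: ((1 OR 1) NOR (1 NOR 1))
= 0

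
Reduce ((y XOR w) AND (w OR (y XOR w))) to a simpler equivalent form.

By absorption (E AND (E OR v) = E):
= (y XOR w)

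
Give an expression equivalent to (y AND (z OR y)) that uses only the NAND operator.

((y NAND ((z NAND z) NAND (y NAND y))) NAND (y NAND ((z NAND z) NAND (y NAND y))))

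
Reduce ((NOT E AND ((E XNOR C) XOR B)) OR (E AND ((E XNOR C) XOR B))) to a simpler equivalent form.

By distribution ((E AND v) OR (E AND NOT v) = E):
= ((E XNOR C) XOR B)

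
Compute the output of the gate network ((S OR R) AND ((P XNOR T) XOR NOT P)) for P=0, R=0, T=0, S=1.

Substituting: ((1 OR 0) AND ((0 XNOR 0) XOR NOT 0))
= 0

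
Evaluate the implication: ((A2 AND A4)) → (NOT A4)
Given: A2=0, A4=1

Antecedent ((A2 AND A4)) = 0; consequent (NOT A4) = 0.
0 → 0 = 1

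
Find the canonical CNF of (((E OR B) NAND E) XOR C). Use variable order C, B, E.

(C OR B OR NOT E) AND (C OR NOT B OR NOT E) AND (NOT C OR B OR E) AND (NOT C OR NOT B OR E)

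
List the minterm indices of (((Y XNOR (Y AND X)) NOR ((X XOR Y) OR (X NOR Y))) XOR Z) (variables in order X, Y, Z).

Σm(1, 3, 5, 7) = (NOT X AND NOT Y AND Z) OR (NOT X AND Y AND Z) OR (X AND NOT Y AND Z) OR (X AND Y AND Z)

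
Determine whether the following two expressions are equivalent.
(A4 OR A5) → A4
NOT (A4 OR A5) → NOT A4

No, Inverse is not equivalent to original (counterexample: A4=0, A5=1)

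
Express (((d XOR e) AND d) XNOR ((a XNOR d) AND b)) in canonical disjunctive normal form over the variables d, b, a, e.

(NOT d AND NOT b AND NOT a AND NOT e) OR (NOT d AND NOT b AND NOT a AND e) OR (NOT d AND NOT b AND a AND NOT e) OR (NOT d AND NOT b AND a AND e) OR (NOT d AND b AND a AND NOT e) OR (NOT d AND b AND a AND e) OR (d AND NOT b AND NOT a AND e) OR (d AND NOT b AND a AND e) OR (d AND b AND NOT a AND e) OR (d AND b AND a AND NOT e)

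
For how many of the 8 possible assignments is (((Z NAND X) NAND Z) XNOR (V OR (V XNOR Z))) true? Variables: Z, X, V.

Satisfying assignments: (0,0,0), (0,0,1), (0,1,0), (0,1,1), (1,0,0), (1,1,1)
Count: 6 out of 8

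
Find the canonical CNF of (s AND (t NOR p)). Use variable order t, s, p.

(t OR s OR p) AND (t OR s OR NOT p) AND (t OR NOT s OR NOT p) AND (NOT t OR s OR p) AND (NOT t OR s OR NOT p) AND (NOT t OR NOT s OR p) AND (NOT t OR NOT s OR NOT p)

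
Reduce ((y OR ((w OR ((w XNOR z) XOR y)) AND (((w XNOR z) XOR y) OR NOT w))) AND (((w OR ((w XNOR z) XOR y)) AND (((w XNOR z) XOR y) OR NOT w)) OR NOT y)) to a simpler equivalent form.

By distribution ((E OR v) AND (E OR NOT v) = E) then distribution ((E OR v) AND (E OR NOT v) = E):
= ((w XNOR z) XOR y)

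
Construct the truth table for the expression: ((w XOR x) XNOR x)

w | x | Output
--------------
0 | 0 | 1
0 | 1 | 1
1 | 0 | 0
1 | 1 | 0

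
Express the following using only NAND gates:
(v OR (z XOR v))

((v NAND v) NAND (((z NAND (z NAND v)) NAND (v NAND (z NAND v))) NAND ((z NAND (z NAND v)) NAND (v NAND (z NAND v)))))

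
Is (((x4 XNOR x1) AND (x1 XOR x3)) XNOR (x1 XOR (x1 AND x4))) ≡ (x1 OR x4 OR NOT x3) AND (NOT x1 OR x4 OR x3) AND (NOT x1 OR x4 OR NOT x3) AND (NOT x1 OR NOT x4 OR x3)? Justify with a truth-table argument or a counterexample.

Yes, they are equivalent — the two output columns agree on all 8 assignments:
x1 | x4 | x3 | Expression 1 | Expression 2
------------------------------------------
0 | 0 | 0 | 1 | 1
0 | 0 | 1 | 0 | 0
0 | 1 | 0 | 1 | 1
0 | 1 | 1 | 1 | 1
1 | 0 | 0 | 0 | 0
1 | 0 | 1 | 0 | 0
1 | 1 | 0 | 0 | 0
1 | 1 | 1 | 1 | 1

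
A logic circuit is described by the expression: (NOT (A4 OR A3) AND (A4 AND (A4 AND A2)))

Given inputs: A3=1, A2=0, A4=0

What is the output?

Substituting: (NOT (0 OR 1) AND (0 AND (0 AND 0)))
= 0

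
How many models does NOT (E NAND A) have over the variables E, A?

Satisfying assignments: (1,1)
Count: 1 out of 4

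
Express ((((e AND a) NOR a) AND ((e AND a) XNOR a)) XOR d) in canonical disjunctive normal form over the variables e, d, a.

(NOT e AND NOT d AND NOT a) OR (NOT e AND d AND a) OR (e AND NOT d AND NOT a) OR (e AND d AND a)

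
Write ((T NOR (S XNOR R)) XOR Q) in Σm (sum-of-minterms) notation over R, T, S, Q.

Σm(1, 2, 5, 7, 8, 11, 13, 15) = (NOT R AND NOT T AND NOT S AND Q) OR (NOT R AND NOT T AND S AND NOT Q) OR (NOT R AND T AND NOT S AND Q) OR (NOT R AND T AND S AND Q) OR (R AND NOT T AND NOT S AND NOT Q) OR (R AND NOT T AND S AND Q) OR (R AND T AND NOT S AND Q) OR (R AND T AND S AND Q)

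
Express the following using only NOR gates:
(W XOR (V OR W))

((((W NOR ((V NOR W) NOR (V NOR W))) NOR (W NOR ((V NOR W) NOR (V NOR W)))) NOR ((W NOR ((V NOR W) NOR (V NOR W))) NOR (W NOR ((V NOR W) NOR (V NOR W))))) NOR ((((W NOR W) NOR (((V NOR W) NOR (V NOR W)) NOR ((V NOR W) NOR (V NOR W)))) NOR ((W NOR W) NOR (((V NOR W) NOR (V NOR W)) NOR ((V NOR W) NOR (V NOR W))))) NOR (((W NOR W) NOR (((V NOR W) NOR (V NOR W)) NOR ((V NOR W) NOR (V NOR W)))) NOR ((W NOR W) NOR (((V NOR W) NOR (V NOR W)) NOR ((V NOR W) NOR (V NOR W)))))))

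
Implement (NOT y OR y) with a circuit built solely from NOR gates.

(((y NOR y) NOR y) NOR ((y NOR y) NOR y))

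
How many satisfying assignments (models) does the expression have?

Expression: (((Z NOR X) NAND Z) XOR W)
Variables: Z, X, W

Satisfying assignments: (0,0,0), (0,1,0), (1,0,0), (1,1,0)
Count: 4 out of 8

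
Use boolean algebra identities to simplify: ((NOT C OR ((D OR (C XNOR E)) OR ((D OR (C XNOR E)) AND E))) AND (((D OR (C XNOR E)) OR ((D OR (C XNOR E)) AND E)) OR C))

By distribution ((E OR v) AND (E OR NOT v) = E) then absorption (E OR (E AND v) = E):
= (D OR (C XNOR E))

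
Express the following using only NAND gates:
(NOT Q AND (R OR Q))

(((Q NAND Q) NAND ((R NAND R) NAND (Q NAND Q))) NAND ((Q NAND Q) NAND ((R NAND R) NAND (Q NAND Q))))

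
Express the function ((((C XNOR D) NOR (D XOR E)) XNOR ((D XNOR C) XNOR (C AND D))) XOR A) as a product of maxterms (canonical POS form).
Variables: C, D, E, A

ΠM(1, 3, 4, 7, 9, 10, 12, 14) = (C OR D OR E OR NOT A) AND (C OR D OR NOT E OR NOT A) AND (C OR NOT D OR E OR A) AND (C OR NOT D OR NOT E OR NOT A) AND (NOT C OR D OR E OR NOT A) AND (NOT C OR D OR NOT E OR A) AND (NOT C OR NOT D OR E OR A) AND (NOT C OR NOT D OR NOT E OR A)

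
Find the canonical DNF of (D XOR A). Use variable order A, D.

(NOT A AND D) OR (A AND NOT D)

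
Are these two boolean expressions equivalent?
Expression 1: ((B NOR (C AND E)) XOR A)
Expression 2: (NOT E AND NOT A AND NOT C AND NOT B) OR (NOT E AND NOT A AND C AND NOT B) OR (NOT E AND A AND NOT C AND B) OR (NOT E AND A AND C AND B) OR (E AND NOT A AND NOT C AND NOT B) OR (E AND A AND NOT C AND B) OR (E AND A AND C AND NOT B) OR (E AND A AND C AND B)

Yes, they are equivalent — the two output columns agree on all 16 assignments:
E | A | C | B | Expression 1 | Expression 2
-------------------------------------------
0 | 0 | 0 | 0 | 1 | 1
0 | 0 | 0 | 1 | 0 | 0
0 | 0 | 1 | 0 | 1 | 1
0 | 0 | 1 | 1 | 0 | 0
0 | 1 | 0 | 0 | 0 | 0
0 | 1 | 0 | 1 | 1 | 1
0 | 1 | 1 | 0 | 0 | 0
0 | 1 | 1 | 1 | 1 | 1
1 | 0 | 0 | 0 | 1 | 1
1 | 0 | 0 | 1 | 0 | 0
1 | 0 | 1 | 0 | 0 | 0
1 | 0 | 1 | 1 | 0 | 0
1 | 1 | 0 | 0 | 0 | 0
1 | 1 | 0 | 1 | 1 | 1
1 | 1 | 1 | 0 | 1 | 1
1 | 1 | 1 | 1 | 1 | 1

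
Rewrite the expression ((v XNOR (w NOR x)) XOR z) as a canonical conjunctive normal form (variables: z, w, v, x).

(z OR w OR v OR x) AND (z OR w OR NOT v OR NOT x) AND (z OR NOT w OR NOT v OR x) AND (z OR NOT w OR NOT v OR NOT x) AND (NOT z OR w OR v OR NOT x) AND (NOT z OR w OR NOT v OR x) AND (NOT z OR NOT w OR v OR x) AND (NOT z OR NOT w OR v OR NOT x)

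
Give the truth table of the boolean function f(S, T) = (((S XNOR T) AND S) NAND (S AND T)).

S | T | Output
--------------
0 | 0 | 1
0 | 1 | 1
1 | 0 | 1
1 | 1 | 0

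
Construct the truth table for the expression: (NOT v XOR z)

v | z | Output
--------------
0 | 0 | 1
0 | 1 | 0
1 | 0 | 0
1 | 1 | 1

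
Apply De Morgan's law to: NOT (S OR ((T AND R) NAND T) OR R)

NOT S AND NOT ((T AND R) NAND T) AND NOT R
De Morgan's: NOT(OR of terms) = AND of negations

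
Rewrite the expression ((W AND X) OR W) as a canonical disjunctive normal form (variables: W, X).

(W AND NOT X) OR (W AND X)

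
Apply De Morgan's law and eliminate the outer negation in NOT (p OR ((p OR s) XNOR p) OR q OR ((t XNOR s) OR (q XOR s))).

NOT p AND NOT ((p OR s) XNOR p) AND NOT q AND NOT ((t XNOR s) OR (q XOR s))
De Morgan's: NOT(OR of terms) = AND of negations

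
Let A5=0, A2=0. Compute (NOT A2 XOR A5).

Substituting: (NOT 0 XOR 0)
= 1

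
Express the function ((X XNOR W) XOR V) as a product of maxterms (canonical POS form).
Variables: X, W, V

ΠM(1, 2, 4, 7) = (X OR W OR NOT V) AND (X OR NOT W OR V) AND (NOT X OR W OR V) AND (NOT X OR NOT W OR NOT V)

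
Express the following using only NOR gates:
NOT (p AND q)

(((p NOR p) NOR (q NOR q)) NOR ((p NOR p) NOR (q NOR q)))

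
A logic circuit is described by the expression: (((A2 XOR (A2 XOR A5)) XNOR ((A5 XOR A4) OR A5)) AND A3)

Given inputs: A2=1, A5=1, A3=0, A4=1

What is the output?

Substituting: (((1 XOR (1 XOR 1)) XNOR ((1 XOR 1) OR 1)) AND 0)
= 0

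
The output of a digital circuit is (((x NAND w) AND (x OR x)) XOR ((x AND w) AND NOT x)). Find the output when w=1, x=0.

Substituting: (((0 NAND 1) AND (0 OR 0)) XOR ((0 AND 1) AND NOT 0))
= 0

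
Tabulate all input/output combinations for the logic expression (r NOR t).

r | t | Output
--------------
0 | 0 | 1
0 | 1 | 0
1 | 0 | 0
1 | 1 | 0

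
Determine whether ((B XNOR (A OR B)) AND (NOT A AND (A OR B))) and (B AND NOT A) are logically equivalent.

Yes, they are equivalent — the two output columns agree on all 4 assignments:
B | A | Expression 1 | Expression 2
-----------------------------------
0 | 0 | 0 | 0
0 | 1 | 0 | 0
1 | 0 | 1 | 1
1 | 1 | 0 | 0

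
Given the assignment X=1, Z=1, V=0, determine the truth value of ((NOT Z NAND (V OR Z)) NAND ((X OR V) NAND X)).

Substituting: ((NOT 1 NAND (0 OR 1)) NAND ((1 OR 0) NAND 1))
= 1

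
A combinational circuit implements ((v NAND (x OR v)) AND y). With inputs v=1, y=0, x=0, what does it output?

Substituting: ((1 NAND (0 OR 1)) AND 0)
= 0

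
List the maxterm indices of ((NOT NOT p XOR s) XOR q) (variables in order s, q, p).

ΠM(0, 3, 5, 6) = (s OR q OR p) AND (s OR NOT q OR NOT p) AND (NOT s OR q OR NOT p) AND (NOT s OR NOT q OR p)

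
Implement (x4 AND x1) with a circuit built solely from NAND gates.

((x4 NAND x1) NAND (x4 NAND x1))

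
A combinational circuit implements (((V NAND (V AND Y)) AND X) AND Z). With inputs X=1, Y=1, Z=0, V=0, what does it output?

Substituting: (((0 NAND (0 AND 1)) AND 1) AND 0)
= 0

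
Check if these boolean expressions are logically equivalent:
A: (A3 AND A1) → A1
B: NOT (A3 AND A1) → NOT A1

No, Inverse is not equivalent to original (counterexample: A3=0, A1=1)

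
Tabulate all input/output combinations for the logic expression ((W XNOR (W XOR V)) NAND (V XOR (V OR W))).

V | W | Output
--------------
0 | 0 | 1
0 | 1 | 0
1 | 0 | 1
1 | 1 | 1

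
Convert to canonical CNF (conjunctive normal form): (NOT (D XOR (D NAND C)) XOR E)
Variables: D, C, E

(D OR C OR E) AND (D OR NOT C OR E) AND (NOT D OR C OR NOT E) AND (NOT D OR NOT C OR E)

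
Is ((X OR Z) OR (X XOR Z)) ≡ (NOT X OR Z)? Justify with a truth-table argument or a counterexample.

No. Counterexample: with Z=0, X=0, Expression 1 = 0 but Expression 2 = 1.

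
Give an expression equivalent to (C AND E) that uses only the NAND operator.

((C NAND E) NAND (C NAND E))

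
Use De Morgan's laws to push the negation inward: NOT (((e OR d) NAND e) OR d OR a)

NOT ((e OR d) NAND e) AND NOT d AND NOT a
De Morgan's: NOT(OR of terms) = AND of negations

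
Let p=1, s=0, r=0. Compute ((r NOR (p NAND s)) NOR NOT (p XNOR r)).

Substituting: ((0 NOR (1 NAND 0)) NOR NOT (1 XNOR 0))
= 0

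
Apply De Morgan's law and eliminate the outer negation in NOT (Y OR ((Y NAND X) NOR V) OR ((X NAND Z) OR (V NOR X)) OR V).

NOT Y AND NOT ((Y NAND X) NOR V) AND NOT ((X NAND Z) OR (V NOR X)) AND NOT V
De Morgan's: NOT(OR of terms) = AND of negations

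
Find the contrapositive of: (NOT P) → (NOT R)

Contrapositive: R → P
Note: A statement and its contrapositive are logically equivalent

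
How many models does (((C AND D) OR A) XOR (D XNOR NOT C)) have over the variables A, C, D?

Satisfying assignments: (0,0,1), (0,1,0), (0,1,1), (1,0,0), (1,1,1)
Count: 5 out of 8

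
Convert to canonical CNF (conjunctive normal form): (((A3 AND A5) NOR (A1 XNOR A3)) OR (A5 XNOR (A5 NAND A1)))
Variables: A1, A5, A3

(A1 OR A5 OR A3) AND (NOT A1 OR A5 OR NOT A3) AND (NOT A1 OR NOT A5 OR NOT A3)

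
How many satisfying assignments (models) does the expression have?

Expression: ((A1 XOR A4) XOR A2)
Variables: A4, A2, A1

Satisfying assignments: (0,0,1), (0,1,0), (1,0,0), (1,1,1)
Count: 4 out of 8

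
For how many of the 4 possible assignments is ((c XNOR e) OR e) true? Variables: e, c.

Satisfying assignments: (0,0), (1,0), (1,1)
Count: 3 out of 4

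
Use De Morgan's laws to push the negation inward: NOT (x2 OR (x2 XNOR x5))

NOT x2 AND NOT (x2 XNOR x5)
De Morgan's: NOT(OR of terms) = AND of negations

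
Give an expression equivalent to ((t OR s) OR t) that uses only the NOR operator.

((((t NOR s) NOR (t NOR s)) NOR t) NOR (((t NOR s) NOR (t NOR s)) NOR t))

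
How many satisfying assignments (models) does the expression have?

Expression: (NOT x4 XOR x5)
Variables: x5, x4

Satisfying assignments: (0,0), (1,1)
Count: 2 out of 4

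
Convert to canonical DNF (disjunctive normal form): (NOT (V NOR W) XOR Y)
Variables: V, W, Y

(NOT V AND NOT W AND Y) OR (NOT V AND W AND NOT Y) OR (V AND NOT W AND NOT Y) OR (V AND W AND NOT Y)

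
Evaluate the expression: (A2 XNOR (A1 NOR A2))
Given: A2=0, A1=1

Substituting: (0 XNOR (1 NOR 0))
= 1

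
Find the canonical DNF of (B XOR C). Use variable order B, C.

(NOT B AND C) OR (B AND NOT C)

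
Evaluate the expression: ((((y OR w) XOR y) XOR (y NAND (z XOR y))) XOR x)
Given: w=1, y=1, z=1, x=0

Substituting: ((((1 OR 1) XOR 1) XOR (1 NAND (1 XOR 1))) XOR 0)
= 1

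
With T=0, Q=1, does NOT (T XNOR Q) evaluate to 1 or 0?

Substituting: NOT (0 XNOR 1)
= 1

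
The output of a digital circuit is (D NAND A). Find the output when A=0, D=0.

Substituting: (0 NAND 0)
= 1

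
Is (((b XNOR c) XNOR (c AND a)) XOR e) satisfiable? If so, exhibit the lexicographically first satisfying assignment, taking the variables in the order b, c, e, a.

b=0, c=0, e=1, a=0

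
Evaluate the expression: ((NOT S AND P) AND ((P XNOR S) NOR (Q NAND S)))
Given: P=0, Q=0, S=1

Substituting: ((NOT 1 AND 0) AND ((0 XNOR 1) NOR (0 NAND 1)))
= 0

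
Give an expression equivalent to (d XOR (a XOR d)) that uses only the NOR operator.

((((d NOR ((((a NOR d) NOR (a NOR d)) NOR ((a NOR d) NOR (a NOR d))) NOR ((((a NOR a) NOR (d NOR d)) NOR ((a NOR a) NOR (d NOR d))) NOR (((a NOR a) NOR (d NOR d)) NOR ((a NOR a) NOR (d NOR d)))))) NOR (d NOR ((((a NOR d) NOR (a NOR d)) NOR ((a NOR d) NOR (a NOR d))) NOR ((((a NOR a) NOR (d NOR d)) NOR ((a NOR a) NOR (d NOR d))) NOR (((a NOR a) NOR (d NOR d)) NOR ((a NOR a) NOR (d NOR d))))))) NOR ((d NOR ((((a NOR d) NOR (a NOR d)) NOR ((a NOR d) NOR (a NOR d))) NOR ((((a NOR a) NOR (d NOR d)) NOR ((a NOR a) NOR (d NOR d))) NOR (((a NOR a) NOR (d NOR d)) NOR ((a NOR a) NOR (d NOR d)))))) NOR (d NOR ((((a NOR d) NOR (a NOR d)) NOR ((a NOR d) NOR (a NOR d))) NOR ((((a NOR a) NOR (d NOR d)) NOR ((a NOR a) NOR (d NOR d))) NOR (((a NOR a) NOR (d NOR d)) NOR ((a NOR a) NOR (d NOR d)))))))) NOR ((((d NOR d) NOR (((((a NOR d) NOR (a NOR d)) NOR ((a NOR d) NOR (a NOR d))) NOR ((((a NOR a) NOR (d NOR d)) NOR ((a NOR a) NOR (d NOR d))) NOR (((a NOR a) NOR (d NOR d)) NOR ((a NOR a) NOR (d NOR d))))) NOR ((((a NOR d) NOR (a NOR d)) NOR ((a NOR d) NOR (a NOR d))) NOR ((((a NOR a) NOR (d NOR d)) NOR ((a NOR a) NOR (d NOR d))) NOR (((a NOR a) NOR (d NOR d)) NOR ((a NOR a) NOR (d NOR d))))))) NOR ((d NOR d) NOR (((((a NOR d) NOR (a NOR d)) NOR ((a NOR d) NOR (a NOR d))) NOR ((((a NOR a) NOR (d NOR d)) NOR ((a NOR a) NOR (d NOR d))) NOR (((a NOR a) NOR (d NOR d)) NOR ((a NOR a) NOR (d NOR d))))) NOR ((((a NOR d) NOR (a NOR d)) NOR ((a NOR d) NOR (a NOR d))) NOR ((((a NOR a) NOR (d NOR d)) NOR ((a NOR a) NOR (d NOR d))) NOR (((a NOR a) NOR (d NOR d)) NOR ((a NOR a) NOR (d NOR d)))))))) NOR (((d NOR d) NOR (((((a NOR d) NOR (a NOR d)) NOR ((a NOR d) NOR (a NOR d))) NOR ((((a NOR a) NOR (d NOR d)) NOR ((a NOR a) NOR (d NOR d))) NOR (((a NOR a) NOR (d NOR d)) NOR ((a NOR a) NOR (d NOR d))))) NOR ((((a NOR d) NOR (a NOR d)) NOR ((a NOR d) NOR (a NOR d))) NOR ((((a NOR a) NOR (d NOR d)) NOR ((a NOR a) NOR (d NOR d))) NOR (((a NOR a) NOR (d NOR d)) NOR ((a NOR a) NOR (d NOR d))))))) NOR ((d NOR d) NOR (((((a NOR d) NOR (a NOR d)) NOR ((a NOR d) NOR (a NOR d))) NOR ((((a NOR a) NOR (d NOR d)) NOR ((a NOR a) NOR (d NOR d))) NOR (((a NOR a) NOR (d NOR d)) NOR ((a NOR a) NOR (d NOR d))))) NOR ((((a NOR d) NOR (a NOR d)) NOR ((a NOR d) NOR (a NOR d))) NOR ((((a NOR a) NOR (d NOR d)) NOR ((a NOR a) NOR (d NOR d))) NOR (((a NOR a) NOR (d NOR d)) NOR ((a NOR a) NOR (d NOR d))))))))))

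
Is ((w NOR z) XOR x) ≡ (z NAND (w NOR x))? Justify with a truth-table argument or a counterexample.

No. Counterexample: with x=0, z=0, w=1, Expression 1 = 0 but Expression 2 = 1.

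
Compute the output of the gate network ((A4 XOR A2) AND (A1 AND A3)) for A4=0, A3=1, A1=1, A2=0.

Substituting: ((0 XOR 0) AND (1 AND 1))
= 0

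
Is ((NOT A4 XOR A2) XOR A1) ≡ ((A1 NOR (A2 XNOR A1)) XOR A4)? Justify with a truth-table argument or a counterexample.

No. Counterexample: with A2=0, A4=0, A1=0, Expression 1 = 1 but Expression 2 = 0.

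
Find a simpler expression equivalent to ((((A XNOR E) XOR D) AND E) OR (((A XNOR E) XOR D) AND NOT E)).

By distribution ((E AND v) OR (E AND NOT v) = E):
= ((A XNOR E) XOR D)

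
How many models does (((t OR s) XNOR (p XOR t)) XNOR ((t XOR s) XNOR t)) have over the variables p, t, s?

Satisfying assignments: (0,0,0), (0,0,1), (0,1,0), (1,1,1)
Count: 4 out of 8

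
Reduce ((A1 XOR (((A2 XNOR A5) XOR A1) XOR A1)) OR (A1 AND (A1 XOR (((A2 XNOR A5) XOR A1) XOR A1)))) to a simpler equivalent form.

By absorption (E OR (E AND v) = E) then XOR self-cancellation ((E XOR v) XOR v = E):
= ((A2 XNOR A5) XOR A1)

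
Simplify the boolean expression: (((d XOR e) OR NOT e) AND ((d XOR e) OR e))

By distribution ((E OR v) AND (E OR NOT v) = E):
= (d XOR e)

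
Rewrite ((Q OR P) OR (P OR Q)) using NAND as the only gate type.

((((Q NAND Q) NAND (P NAND P)) NAND ((Q NAND Q) NAND (P NAND P))) NAND (((P NAND P) NAND (Q NAND Q)) NAND ((P NAND P) NAND (Q NAND Q))))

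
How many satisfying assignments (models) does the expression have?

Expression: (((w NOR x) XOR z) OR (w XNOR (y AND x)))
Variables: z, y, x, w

Satisfying assignments: (0,0,0,0), (0,0,1,0), (0,1,0,0), (0,1,1,1), (1,0,0,0), (1,0,0,1), (1,0,1,0), (1,0,1,1), (1,1,0,0), (1,1,0,1), (1,1,1,0), (1,1,1,1)
Count: 12 out of 16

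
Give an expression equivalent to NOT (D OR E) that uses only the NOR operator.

(((D NOR E) NOR (D NOR E)) NOR ((D NOR E) NOR (D NOR E)))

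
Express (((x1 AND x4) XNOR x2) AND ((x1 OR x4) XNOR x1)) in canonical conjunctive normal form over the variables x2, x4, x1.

(x2 OR NOT x4 OR x1) AND (x2 OR NOT x4 OR NOT x1) AND (NOT x2 OR x4 OR x1) AND (NOT x2 OR x4 OR NOT x1) AND (NOT x2 OR NOT x4 OR x1)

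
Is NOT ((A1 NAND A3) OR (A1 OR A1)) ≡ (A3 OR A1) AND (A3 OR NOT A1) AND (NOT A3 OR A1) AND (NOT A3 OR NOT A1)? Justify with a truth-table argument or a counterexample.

Yes, they are equivalent — the two output columns agree on all 4 assignments:
A3 | A1 | Expression 1 | Expression 2
-------------------------------------
0 | 0 | 0 | 0
0 | 1 | 0 | 0
1 | 0 | 0 | 0
1 | 1 | 0 | 0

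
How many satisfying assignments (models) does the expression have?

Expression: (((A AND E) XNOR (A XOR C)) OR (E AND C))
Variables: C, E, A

Satisfying assignments: (0,0,0), (0,1,0), (0,1,1), (1,0,1), (1,1,0), (1,1,1)
Count: 6 out of 8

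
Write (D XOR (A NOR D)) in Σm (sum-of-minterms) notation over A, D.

Σm(0, 1, 3) = (NOT A AND NOT D) OR (NOT A AND D) OR (A AND D)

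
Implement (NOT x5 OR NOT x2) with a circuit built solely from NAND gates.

(((x5 NAND x5) NAND (x5 NAND x5)) NAND ((x2 NAND x2) NAND (x2 NAND x2)))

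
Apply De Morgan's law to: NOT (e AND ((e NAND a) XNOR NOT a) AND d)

NOT e OR NOT ((e NAND a) XNOR NOT a) OR NOT d
De Morgan's: NOT(AND of terms) = OR of negations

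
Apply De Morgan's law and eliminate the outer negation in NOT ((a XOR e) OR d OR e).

NOT (a XOR e) AND NOT d AND NOT e
De Morgan's: NOT(OR of terms) = AND of negations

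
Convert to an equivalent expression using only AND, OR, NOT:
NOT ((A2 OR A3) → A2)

(A2 OR A3) AND NOT A2
(Negated implication: NOT(A → B) = A AND NOT B)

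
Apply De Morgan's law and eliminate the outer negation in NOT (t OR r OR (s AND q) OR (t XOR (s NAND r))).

NOT t AND NOT r AND NOT (s AND q) AND NOT (t XOR (s NAND r))
De Morgan's: NOT(OR of terms) = AND of negations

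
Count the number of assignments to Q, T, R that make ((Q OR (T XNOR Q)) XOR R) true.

Satisfying assignments: (0,0,0), (0,1,1), (1,0,0), (1,1,0)
Count: 4 out of 8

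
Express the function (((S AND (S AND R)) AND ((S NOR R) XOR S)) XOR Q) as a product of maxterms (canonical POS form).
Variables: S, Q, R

ΠM(0, 1, 4, 7) = (S OR Q OR R) AND (S OR Q OR NOT R) AND (NOT S OR Q OR R) AND (NOT S OR NOT Q OR NOT R)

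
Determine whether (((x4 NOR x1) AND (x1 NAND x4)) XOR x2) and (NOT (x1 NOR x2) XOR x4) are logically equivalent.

No. Counterexample: with x2=0, x1=0, x4=0, Expression 1 = 1 but Expression 2 = 0.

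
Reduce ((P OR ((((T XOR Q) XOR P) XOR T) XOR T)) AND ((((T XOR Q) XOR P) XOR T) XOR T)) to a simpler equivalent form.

By absorption (E AND (E OR v) = E) then XOR self-cancellation ((E XOR v) XOR v = E):
= ((T XOR Q) XOR P)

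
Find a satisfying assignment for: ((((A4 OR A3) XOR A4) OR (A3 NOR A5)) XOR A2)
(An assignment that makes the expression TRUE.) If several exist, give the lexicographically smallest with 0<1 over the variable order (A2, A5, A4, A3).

A2=0, A5=0, A4=0, A3=0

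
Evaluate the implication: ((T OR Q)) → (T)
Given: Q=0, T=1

Antecedent ((T OR Q)) = 1; consequent (T) = 1.
1 → 1 = 1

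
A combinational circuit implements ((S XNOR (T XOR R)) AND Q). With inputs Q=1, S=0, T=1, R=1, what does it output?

Substituting: ((0 XNOR (1 XOR 1)) AND 1)
= 1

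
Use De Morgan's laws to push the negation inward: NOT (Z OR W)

NOT Z AND NOT W
De Morgan's: NOT(OR of terms) = AND of negations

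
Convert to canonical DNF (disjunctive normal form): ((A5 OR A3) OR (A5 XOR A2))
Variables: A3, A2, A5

(NOT A3 AND NOT A2 AND A5) OR (NOT A3 AND A2 AND NOT A5) OR (NOT A3 AND A2 AND A5) OR (A3 AND NOT A2 AND NOT A5) OR (A3 AND NOT A2 AND A5) OR (A3 AND A2 AND NOT A5) OR (A3 AND A2 AND A5)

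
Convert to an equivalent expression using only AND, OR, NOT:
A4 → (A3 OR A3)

NOT A4 OR (A3 OR A3)
(Implication elimination: A → B = NOT A OR B)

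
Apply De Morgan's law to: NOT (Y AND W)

NOT Y OR NOT W
De Morgan's: NOT(AND of terms) = OR of negations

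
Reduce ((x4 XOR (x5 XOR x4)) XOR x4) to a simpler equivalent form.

By XOR self-cancellation ((E XOR v) XOR v = E):
= (x5 XOR x4)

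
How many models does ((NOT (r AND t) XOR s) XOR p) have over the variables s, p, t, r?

Satisfying assignments: (0,0,0,0), (0,0,0,1), (0,0,1,0), (0,1,1,1), (1,0,1,1), (1,1,0,0), (1,1,0,1), (1,1,1,0)
Count: 8 out of 16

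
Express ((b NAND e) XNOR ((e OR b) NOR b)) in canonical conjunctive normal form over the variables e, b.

(e OR NOT b) AND (NOT e OR b)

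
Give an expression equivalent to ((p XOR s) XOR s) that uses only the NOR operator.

((((((((p NOR s) NOR (p NOR s)) NOR ((p NOR s) NOR (p NOR s))) NOR ((((p NOR p) NOR (s NOR s)) NOR ((p NOR p) NOR (s NOR s))) NOR (((p NOR p) NOR (s NOR s)) NOR ((p NOR p) NOR (s NOR s))))) NOR s) NOR (((((p NOR s) NOR (p NOR s)) NOR ((p NOR s) NOR (p NOR s))) NOR ((((p NOR p) NOR (s NOR s)) NOR ((p NOR p) NOR (s NOR s))) NOR (((p NOR p) NOR (s NOR s)) NOR ((p NOR p) NOR (s NOR s))))) NOR s)) NOR ((((((p NOR s) NOR (p NOR s)) NOR ((p NOR s) NOR (p NOR s))) NOR ((((p NOR p) NOR (s NOR s)) NOR ((p NOR p) NOR (s NOR s))) NOR (((p NOR p) NOR (s NOR s)) NOR ((p NOR p) NOR (s NOR s))))) NOR s) NOR (((((p NOR s) NOR (p NOR s)) NOR ((p NOR s) NOR (p NOR s))) NOR ((((p NOR p) NOR (s NOR s)) NOR ((p NOR p) NOR (s NOR s))) NOR (((p NOR p) NOR (s NOR s)) NOR ((p NOR p) NOR (s NOR s))))) NOR s))) NOR ((((((((p NOR s) NOR (p NOR s)) NOR ((p NOR s) NOR (p NOR s))) NOR ((((p NOR p) NOR (s NOR s)) NOR ((p NOR p) NOR (s NOR s))) NOR (((p NOR p) NOR (s NOR s)) NOR ((p NOR p) NOR (s NOR s))))) NOR ((((p NOR s) NOR (p NOR s)) NOR ((p NOR s) NOR (p NOR s))) NOR ((((p NOR p) NOR (s NOR s)) NOR ((p NOR p) NOR (s NOR s))) NOR (((p NOR p) NOR (s NOR s)) NOR ((p NOR p) NOR (s NOR s)))))) NOR (s NOR s)) NOR ((((((p NOR s) NOR (p NOR s)) NOR ((p NOR s) NOR (p NOR s))) NOR ((((p NOR p) NOR (s NOR s)) NOR ((p NOR p) NOR (s NOR s))) NOR (((p NOR p) NOR (s NOR s)) NOR ((p NOR p) NOR (s NOR s))))) NOR ((((p NOR s) NOR (p NOR s)) NOR ((p NOR s) NOR (p NOR s))) NOR ((((p NOR p) NOR (s NOR s)) NOR ((p NOR p) NOR (s NOR s))) NOR (((p NOR p) NOR (s NOR s)) NOR ((p NOR p) NOR (s NOR s)))))) NOR (s NOR s))) NOR (((((((p NOR s) NOR (p NOR s)) NOR ((p NOR s) NOR (p NOR s))) NOR ((((p NOR p) NOR (s NOR s)) NOR ((p NOR p) NOR (s NOR s))) NOR (((p NOR p) NOR (s NOR s)) NOR ((p NOR p) NOR (s NOR s))))) NOR ((((p NOR s) NOR (p NOR s)) NOR ((p NOR s) NOR (p NOR s))) NOR ((((p NOR p) NOR (s NOR s)) NOR ((p NOR p) NOR (s NOR s))) NOR (((p NOR p) NOR (s NOR s)) NOR ((p NOR p) NOR (s NOR s)))))) NOR (s NOR s)) NOR ((((((p NOR s) NOR (p NOR s)) NOR ((p NOR s) NOR (p NOR s))) NOR ((((p NOR p) NOR (s NOR s)) NOR ((p NOR p) NOR (s NOR s))) NOR (((p NOR p) NOR (s NOR s)) NOR ((p NOR p) NOR (s NOR s))))) NOR ((((p NOR s) NOR (p NOR s)) NOR ((p NOR s) NOR (p NOR s))) NOR ((((p NOR p) NOR (s NOR s)) NOR ((p NOR p) NOR (s NOR s))) NOR (((p NOR p) NOR (s NOR s)) NOR ((p NOR p) NOR (s NOR s)))))) NOR (s NOR s)))))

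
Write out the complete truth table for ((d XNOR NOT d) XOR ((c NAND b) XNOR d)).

d | c | b | Output
------------------
0 | 0 | 0 | 0
0 | 0 | 1 | 0
0 | 1 | 0 | 0
0 | 1 | 1 | 1
1 | 0 | 0 | 1
1 | 0 | 1 | 1
1 | 1 | 0 | 1
1 | 1 | 1 | 0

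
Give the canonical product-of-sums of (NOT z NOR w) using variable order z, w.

ΠM(0, 1, 3) = (z OR w) AND (z OR NOT w) AND (NOT z OR NOT w)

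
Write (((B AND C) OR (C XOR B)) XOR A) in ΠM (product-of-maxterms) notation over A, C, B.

ΠM(0, 5, 6, 7) = (A OR C OR B) AND (NOT A OR C OR NOT B) AND (NOT A OR NOT C OR B) AND (NOT A OR NOT C OR NOT B)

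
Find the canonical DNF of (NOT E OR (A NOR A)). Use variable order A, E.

(NOT A AND NOT E) OR (NOT A AND E) OR (A AND NOT E)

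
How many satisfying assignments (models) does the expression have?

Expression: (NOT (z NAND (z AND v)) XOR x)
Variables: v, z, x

Satisfying assignments: (0,0,1), (0,1,1), (1,0,1), (1,1,0)
Count: 4 out of 8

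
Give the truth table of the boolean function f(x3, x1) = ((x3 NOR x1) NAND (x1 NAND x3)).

x3 | x1 | Output
----------------
0 | 0 | 0
0 | 1 | 1
1 | 0 | 1
1 | 1 | 1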